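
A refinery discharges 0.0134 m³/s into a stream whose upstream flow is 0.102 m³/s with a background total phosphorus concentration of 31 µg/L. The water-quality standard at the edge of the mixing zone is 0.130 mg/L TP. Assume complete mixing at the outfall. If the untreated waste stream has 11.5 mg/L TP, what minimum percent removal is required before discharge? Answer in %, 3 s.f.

92.3 %

31 µg/L = 0.031 mg/L.
Mass balance: 0.13·0.1154 = 0.0134·Cₑ + 0.102·0.031.
Cₑ = (0.015 − 0.003162) / 0.0134 = 0.8836 mg/L.
Required removal = 1 − 0.8836/11.5 = 92.32 %.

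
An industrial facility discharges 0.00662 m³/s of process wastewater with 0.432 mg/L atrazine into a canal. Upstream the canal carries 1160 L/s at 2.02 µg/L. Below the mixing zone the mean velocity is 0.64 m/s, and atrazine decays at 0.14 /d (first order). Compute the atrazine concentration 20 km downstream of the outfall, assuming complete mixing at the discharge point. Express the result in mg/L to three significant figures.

0.00424 mg/L

1160 L/s = 1.16 m³/s.
2.02 µg/L = 0.00202 mg/L.
After complete mixing, C₀ = (0.00662·0.432 + 1.16·0.00202) / 1.167 = 0.00446 mg/L.
Travel time t = 2e+04 m / 0.64 m/s = 3.125e+04 s = 0.3617 d.
C = 0.00446·exp(−0.14·0.3617) = 0.00446·0.9506 = 0.00424 mg/L.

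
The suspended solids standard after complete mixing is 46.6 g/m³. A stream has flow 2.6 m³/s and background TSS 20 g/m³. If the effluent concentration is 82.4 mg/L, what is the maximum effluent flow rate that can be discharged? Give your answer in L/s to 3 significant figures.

Mass balance at complete mixing: C_std·(Q_w + Q_r) = Q_w·C_e + Q_r·C_b.
Rearranging, Q_w = Q_r·(C_std − C_b)/(C_e − C_std) = 2.6·(46.6 − 20) / (82.4 − 46.6) = 1.932 m³/s.
= 1932 L/s.

1930 L/s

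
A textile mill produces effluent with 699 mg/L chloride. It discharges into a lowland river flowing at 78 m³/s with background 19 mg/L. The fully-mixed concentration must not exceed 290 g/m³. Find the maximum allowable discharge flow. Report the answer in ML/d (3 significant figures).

4470 ML/d

Mass balance at complete mixing: C_std·(Q_w + Q_r) = Q_w·C_e + Q_r·C_b.
Rearranging, Q_w = Q_r·(C_std − C_b)/(C_e − C_std) = 78·(290 − 19) / (699 − 290) = 51.68 m³/s.
= 4465 ML/d.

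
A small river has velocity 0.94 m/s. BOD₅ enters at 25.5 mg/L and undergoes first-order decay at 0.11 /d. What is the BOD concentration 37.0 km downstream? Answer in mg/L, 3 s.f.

Travel time t = 37.0 km / 0.94 m/s = 3.7e+04/0.94 = 3.936e+04 s = 0.4556 d.
First-order decay: C = 25.5·exp(−0.11·0.4556) = 25.5·0.9511 = 24.25 mg/L.

24.3 mg/L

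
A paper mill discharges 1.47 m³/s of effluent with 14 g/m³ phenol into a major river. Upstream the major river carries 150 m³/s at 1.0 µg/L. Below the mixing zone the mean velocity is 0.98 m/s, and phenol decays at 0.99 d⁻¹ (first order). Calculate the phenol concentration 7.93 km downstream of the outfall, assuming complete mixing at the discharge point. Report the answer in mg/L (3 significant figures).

0.125 mg/L

1.0 µg/L = 0.001 mg/L.
After complete mixing, C₀ = (1.47·14 + 150·0.001) / 151.5 = 0.1369 mg/L.
Travel time t = 7930 m / 0.98 m/s = 8092 s = 0.09366 d.
C = 0.1369·exp(−0.99·0.09366) = 0.1369·0.9114 = 0.1247 mg/L.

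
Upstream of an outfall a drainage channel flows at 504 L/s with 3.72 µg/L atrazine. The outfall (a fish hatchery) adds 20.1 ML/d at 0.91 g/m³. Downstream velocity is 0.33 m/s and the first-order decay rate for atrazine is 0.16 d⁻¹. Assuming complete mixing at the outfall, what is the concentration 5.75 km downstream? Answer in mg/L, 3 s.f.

0.281 mg/L

20.1 ML/d = 0.2326 m³/s.
504 L/s = 0.504 m³/s.
3.72 µg/L = 0.00372 mg/L.
After complete mixing, C₀ = (0.2326·0.91 + 0.504·0.00372) / 0.7366 = 0.2899 mg/L.
Travel time t = 5750 m / 0.33 m/s = 1.742e+04 s = 0.2017 d.
C = 0.2899·exp(−0.16·0.2017) = 0.2899·0.9682 = 0.2807 mg/L.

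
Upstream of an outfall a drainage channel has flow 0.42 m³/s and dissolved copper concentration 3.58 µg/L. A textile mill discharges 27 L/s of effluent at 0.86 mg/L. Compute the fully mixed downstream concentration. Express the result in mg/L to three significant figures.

27 L/s = 0.027 m³/s.
3.58 µg/L = 0.00358 mg/L.
Flow-weighted mixing gives C = (0.027·0.86 + 0.42·0.00358) / (0.027 + 0.42) = 0.02472/0.447 = 0.05531 mg/L.

0.0553 mg/L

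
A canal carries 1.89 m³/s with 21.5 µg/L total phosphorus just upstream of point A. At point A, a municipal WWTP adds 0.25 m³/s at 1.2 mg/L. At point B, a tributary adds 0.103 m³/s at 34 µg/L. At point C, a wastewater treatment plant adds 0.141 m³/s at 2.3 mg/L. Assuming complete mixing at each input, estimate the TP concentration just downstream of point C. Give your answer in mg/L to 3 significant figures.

21.5 µg/L = 0.0215 mg/L.
After input A: C = (1.89·0.0215 + 0.25·1.2) / 2.14 = 0.1592 mg/L.
34 µg/L = 0.034 mg/L.
After input B: C = (2.14·0.1592 + 0.103·0.034) / 2.243 = 0.1534 mg/L.
After input C: C = (2.243·0.1534 + 0.141·2.3) / 2.384 = 0.2804 mg/L.

0.280 mg/L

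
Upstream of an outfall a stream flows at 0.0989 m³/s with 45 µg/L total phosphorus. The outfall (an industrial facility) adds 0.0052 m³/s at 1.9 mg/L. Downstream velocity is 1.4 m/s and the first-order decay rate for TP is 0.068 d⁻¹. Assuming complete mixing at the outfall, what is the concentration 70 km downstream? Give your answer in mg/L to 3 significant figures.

0.132 mg/L

45 µg/L = 0.045 mg/L.
After complete mixing, C₀ = (0.0052·1.9 + 0.0989·0.045) / 0.1041 = 0.1377 mg/L.
Travel time t = 7e+04 m / 1.4 m/s = 5e+04 s = 0.5787 d.
C = 0.1377·exp(−0.068·0.5787) = 0.1377·0.9614 = 0.1323 mg/L.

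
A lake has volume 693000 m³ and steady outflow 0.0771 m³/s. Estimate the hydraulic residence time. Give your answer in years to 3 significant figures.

0.285 yr

Q = 0.0771 m³/s × 3.156e+07 s/yr = 2.433e+06 m³/yr.
Hydraulic residence time τ = V/Q = 693000/2.433e+06 = 0.2848 yr.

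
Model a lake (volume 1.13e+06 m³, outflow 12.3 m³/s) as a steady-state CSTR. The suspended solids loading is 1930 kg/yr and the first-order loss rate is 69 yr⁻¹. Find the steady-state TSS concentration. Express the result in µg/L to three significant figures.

Outflow Q = 12.3 m³/s × 3.156e+07 s/yr = 3.882e+08 m³/yr.
Steady-state CSTR mass balance: W = Q·C + k·V·C, so C = W/(Q + kV).
Q + kV = 3.882e+08 + 69·1.13e+06 = 4.661e+08 m³/yr.
C = 1930/4.661e+08 = 4.14e-06 kg/m³ = 0.00414 mg/L = 4.14 µg/L.

4.14 µg/L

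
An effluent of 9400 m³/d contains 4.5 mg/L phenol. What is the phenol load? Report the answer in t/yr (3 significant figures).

15.5 t/yr

9400 m³/d = 0.1088 m³/s.
Mass flux = Q·C = 0.1088 m³/s × 4.5 g/m³ = 0.4896 g/s.
= 0.4896 g/s × 31.56 = 15.45 t/yr.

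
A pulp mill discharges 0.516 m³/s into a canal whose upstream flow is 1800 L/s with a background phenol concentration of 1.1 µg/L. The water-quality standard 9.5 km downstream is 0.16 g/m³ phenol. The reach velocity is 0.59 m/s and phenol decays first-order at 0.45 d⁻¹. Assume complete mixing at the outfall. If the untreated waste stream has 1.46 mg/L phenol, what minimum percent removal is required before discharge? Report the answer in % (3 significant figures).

1800 L/s = 1.8 m³/s.
1.1 µg/L = 0.0011 mg/L.
Travel time to the compliance point: t = 9500/0.59 = 1.61e+04 s = 0.1864 d; decay factor exp(−0.45·0.1864) = 0.9196.
So the concentration just after mixing may be at most 0.16/0.9196 = 0.174 mg/L.
Mass balance: 0.174·2.316 = 0.516·Cₑ + 1.8·0.0011.
Cₑ = (0.403 − 0.00198) / 0.516 = 0.7771 mg/L.
Required removal = 1 − 0.7771/1.46 = 46.77 %.

46.8 %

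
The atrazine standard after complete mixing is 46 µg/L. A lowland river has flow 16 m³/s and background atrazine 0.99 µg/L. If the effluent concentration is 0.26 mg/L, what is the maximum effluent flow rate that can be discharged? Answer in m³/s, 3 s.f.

0.99 µg/L = 0.00099 mg/L.
46 µg/L = 0.046 mg/L.
Mass balance at complete mixing: C_std·(Q_w + Q_r) = Q_w·C_e + Q_r·C_b.
Rearranging, Q_w = Q_r·(C_std − C_b)/(C_e − C_std) = 16·(0.046 − 0.00099) / (0.26 − 0.046) = 3.365 m³/s.

3.37 m³/s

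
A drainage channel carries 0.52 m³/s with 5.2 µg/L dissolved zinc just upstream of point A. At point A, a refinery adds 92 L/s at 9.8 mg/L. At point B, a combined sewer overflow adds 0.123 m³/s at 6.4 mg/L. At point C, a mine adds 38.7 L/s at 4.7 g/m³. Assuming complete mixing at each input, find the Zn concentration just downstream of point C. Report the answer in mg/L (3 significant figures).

2.42 mg/L

5.2 µg/L = 0.0052 mg/L.
92 L/s = 0.092 m³/s.
After input A: C = (0.52·0.0052 + 0.092·9.8) / 0.612 = 1.478 mg/L.
After input B: C = (0.612·1.478 + 0.123·6.4) / 0.735 = 2.301 mg/L.
38.7 L/s = 0.0387 m³/s.
After input C: C = (0.735·2.301 + 0.0387·4.7) / 0.7737 = 2.421 mg/L.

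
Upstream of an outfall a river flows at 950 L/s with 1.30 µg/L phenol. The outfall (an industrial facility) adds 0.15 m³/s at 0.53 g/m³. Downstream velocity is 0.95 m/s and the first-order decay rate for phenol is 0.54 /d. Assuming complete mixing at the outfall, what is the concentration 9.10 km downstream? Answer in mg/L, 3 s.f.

0.0691 mg/L

950 L/s = 0.95 m³/s.
1.30 µg/L = 0.0013 mg/L.
After complete mixing, C₀ = (0.15·0.53 + 0.95·0.0013) / 1.1 = 0.0734 mg/L.
Travel time t = 9100 m / 0.95 m/s = 9579 s = 0.1109 d.
C = 0.0734·exp(−0.54·0.1109) = 0.0734·0.9419 = 0.06913 mg/L.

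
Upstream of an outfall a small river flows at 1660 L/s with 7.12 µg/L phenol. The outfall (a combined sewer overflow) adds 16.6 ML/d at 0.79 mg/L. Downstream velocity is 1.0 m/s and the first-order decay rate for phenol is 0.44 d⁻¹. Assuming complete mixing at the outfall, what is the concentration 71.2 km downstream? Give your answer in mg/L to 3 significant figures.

16.6 ML/d = 0.1921 m³/s.
1660 L/s = 1.66 m³/s.
7.12 µg/L = 0.00712 mg/L.
After complete mixing, C₀ = (0.1921·0.79 + 1.66·0.00712) / 1.852 = 0.08833 mg/L.
Travel time t = 7.12e+04 m / 1.0 m/s = 7.12e+04 s = 0.8241 d.
C = 0.08833·exp(−0.44·0.8241) = 0.08833·0.6959 = 0.06147 mg/L.

0.0615 mg/L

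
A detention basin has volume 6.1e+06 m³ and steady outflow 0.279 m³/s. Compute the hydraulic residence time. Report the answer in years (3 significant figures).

Q = 0.279 m³/s × 3.156e+07 s/yr = 8.805e+06 m³/yr.
Hydraulic residence time τ = V/Q = 6.1e+06/8.805e+06 = 0.6928 yr.

0.693 yr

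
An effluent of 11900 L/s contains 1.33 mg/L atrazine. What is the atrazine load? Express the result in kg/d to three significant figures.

11900 L/s = 11.9 m³/s.
Mass flux = Q·C = 11.9 m³/s × 1.33 g/m³ = 15.83 g/s.
= 15.83 g/s × 86.4 = 1367 kg/d.

1370 kg/d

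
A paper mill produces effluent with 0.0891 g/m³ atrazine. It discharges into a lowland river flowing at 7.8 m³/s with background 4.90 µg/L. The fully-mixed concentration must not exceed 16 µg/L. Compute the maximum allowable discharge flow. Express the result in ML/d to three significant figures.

4.90 µg/L = 0.0049 mg/L.
16 µg/L = 0.016 mg/L.
Mass balance at complete mixing: C_std·(Q_w + Q_r) = Q_w·C_e + Q_r·C_b.
Rearranging, Q_w = Q_r·(C_std − C_b)/(C_e − C_std) = 7.8·(0.016 − 0.0049) / (0.0891 − 0.016) = 1.184 m³/s.
= 102.3 ML/d.

102 ML/d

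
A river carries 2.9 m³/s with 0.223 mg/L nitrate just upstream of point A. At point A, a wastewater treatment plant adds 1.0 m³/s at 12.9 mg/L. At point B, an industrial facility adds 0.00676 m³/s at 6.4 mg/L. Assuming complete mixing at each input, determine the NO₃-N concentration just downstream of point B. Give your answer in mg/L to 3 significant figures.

3.48 mg/L

After input A: C = (2.9·0.223 + 1·12.9) / 3.9 = 3.474 mg/L.
After input B: C = (3.9·3.474 + 0.00676·6.4) / 3.907 = 3.479 mg/L.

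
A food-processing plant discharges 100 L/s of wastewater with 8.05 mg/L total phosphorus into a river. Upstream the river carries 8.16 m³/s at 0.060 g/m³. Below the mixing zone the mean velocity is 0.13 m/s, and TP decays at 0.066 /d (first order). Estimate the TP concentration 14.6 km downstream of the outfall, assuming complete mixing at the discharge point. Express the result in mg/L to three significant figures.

0.144 mg/L

100 L/s = 0.1 m³/s.
After complete mixing, C₀ = (0.1·8.05 + 8.16·0.06) / 8.26 = 0.1567 mg/L.
Travel time t = 1.46e+04 m / 0.13 m/s = 1.123e+05 s = 1.3 d.
C = 0.1567·exp(−0.066·1.3) = 0.1567·0.9178 = 0.1438 mg/L.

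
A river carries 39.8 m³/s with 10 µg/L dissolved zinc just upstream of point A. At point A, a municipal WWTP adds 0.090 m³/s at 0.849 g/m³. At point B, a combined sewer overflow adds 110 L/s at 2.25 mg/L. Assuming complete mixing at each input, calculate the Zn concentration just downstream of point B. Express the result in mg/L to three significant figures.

10 µg/L = 0.01 mg/L.
After input A: C = (39.8·0.01 + 0.09·0.849) / 39.89 = 0.01189 mg/L.
110 L/s = 0.11 m³/s.
After input B: C = (39.89·0.01189 + 0.11·2.25) / 40 = 0.01805 mg/L.

0.0180 mg/L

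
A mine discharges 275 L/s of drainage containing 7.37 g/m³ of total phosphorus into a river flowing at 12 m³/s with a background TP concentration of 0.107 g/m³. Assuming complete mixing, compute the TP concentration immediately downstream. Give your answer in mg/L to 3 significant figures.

0.270 mg/L

275 L/s = 0.275 m³/s.
By mass balance at complete mixing, C = (0.275·7.37 + 12·0.107) / (0.275 + 12) = 3.311/12.28 = 0.2697 mg/L.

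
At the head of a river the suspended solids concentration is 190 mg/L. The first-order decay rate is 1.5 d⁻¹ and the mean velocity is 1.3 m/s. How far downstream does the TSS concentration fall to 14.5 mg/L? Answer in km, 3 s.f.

193 km

From C = C₀·e^(−kt), t = ln(C₀/C)/k = ln(190/14.5)/1.5 = 2.573/1.5 = 1.715 d.
Distance = v·t = 1.3 m/s × 1.482e+05 s = 1.927e+05 m = 192.7 km.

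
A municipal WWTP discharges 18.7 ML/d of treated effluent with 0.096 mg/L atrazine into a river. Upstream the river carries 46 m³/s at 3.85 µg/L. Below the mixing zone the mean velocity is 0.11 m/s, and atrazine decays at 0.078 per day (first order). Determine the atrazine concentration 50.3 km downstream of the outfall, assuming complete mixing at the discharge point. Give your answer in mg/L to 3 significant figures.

18.7 ML/d = 0.2164 m³/s.
3.85 µg/L = 0.00385 mg/L.
After complete mixing, C₀ = (0.2164·0.096 + 46·0.00385) / 46.22 = 0.004282 mg/L.
Travel time t = 5.03e+04 m / 0.11 m/s = 4.573e+05 s = 5.293 d.
C = 0.004282·exp(−0.078·5.293) = 0.004282·0.6618 = 0.002833 mg/L.

0.00283 mg/L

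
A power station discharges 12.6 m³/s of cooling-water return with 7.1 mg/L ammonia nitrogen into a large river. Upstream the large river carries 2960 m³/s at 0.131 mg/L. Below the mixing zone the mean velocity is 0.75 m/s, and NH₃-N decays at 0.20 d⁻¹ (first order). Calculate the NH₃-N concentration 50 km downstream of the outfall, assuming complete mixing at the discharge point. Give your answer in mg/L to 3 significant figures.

After complete mixing, C₀ = (12.6·7.1 + 2960·0.131) / 2973 = 0.1605 mg/L.
Travel time t = 5e+04 m / 0.75 m/s = 6.667e+04 s = 0.7716 d.
C = 0.1605·exp(−0.20·0.7716) = 0.1605·0.857 = 0.1376 mg/L.

0.138 mg/L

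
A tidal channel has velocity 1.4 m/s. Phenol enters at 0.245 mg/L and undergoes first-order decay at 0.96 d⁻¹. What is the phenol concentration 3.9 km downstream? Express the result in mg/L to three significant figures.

0.238 mg/L

Travel time t = 3.9 km / 1.4 m/s = 3900/1.4 = 2786 s = 0.03224 d.
First-order decay: C = 0.245·exp(−0.96·0.03224) = 0.245·0.9695 = 0.2375 mg/L.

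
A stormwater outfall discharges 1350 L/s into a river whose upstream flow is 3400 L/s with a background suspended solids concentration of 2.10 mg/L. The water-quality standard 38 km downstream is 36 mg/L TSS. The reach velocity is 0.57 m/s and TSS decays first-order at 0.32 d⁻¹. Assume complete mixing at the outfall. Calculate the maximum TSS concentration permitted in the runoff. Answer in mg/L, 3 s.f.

157 mg/L

1350 L/s = 1.35 m³/s.
3400 L/s = 3.4 m³/s.
Travel time to the compliance point: t = 3.8e+04/0.57 = 6.667e+04 s = 0.7716 d; decay factor exp(−0.32·0.7716) = 0.7812.
So the concentration just after mixing may be at most 36/0.7812 = 46.08 mg/L.
Mass balance: 46.08·4.75 = 1.35·Cₑ + 3.4·2.1.
Cₑ = (218.9 − 7.14) / 1.35 = 156.9 mg/L.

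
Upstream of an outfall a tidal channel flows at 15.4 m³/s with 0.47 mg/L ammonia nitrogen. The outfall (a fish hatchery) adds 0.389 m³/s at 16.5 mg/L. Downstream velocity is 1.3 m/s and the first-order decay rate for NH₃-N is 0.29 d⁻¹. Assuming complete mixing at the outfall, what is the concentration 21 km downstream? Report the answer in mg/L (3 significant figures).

After complete mixing, C₀ = (0.389·16.5 + 15.4·0.47) / 15.79 = 0.8649 mg/L.
Travel time t = 2.1e+04 m / 1.3 m/s = 1.615e+04 s = 0.187 d.
C = 0.8649·exp(−0.29·0.187) = 0.8649·0.9472 = 0.8193 mg/L.

0.819 mg/L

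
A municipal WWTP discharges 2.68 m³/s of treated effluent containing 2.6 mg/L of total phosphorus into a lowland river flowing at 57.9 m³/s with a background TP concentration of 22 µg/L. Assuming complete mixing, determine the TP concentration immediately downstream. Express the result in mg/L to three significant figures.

22 µg/L = 0.022 mg/L.
Conservation of mass across the mixing zone: C = (2.68·2.6 + 57.9·0.022) / (2.68 + 57.9) = 8.242/60.58 = 0.136 mg/L.

0.136 mg/L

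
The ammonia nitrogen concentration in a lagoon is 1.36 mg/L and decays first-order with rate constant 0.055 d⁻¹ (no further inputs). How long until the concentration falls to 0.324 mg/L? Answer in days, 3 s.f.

26.1 d

t = ln(C₀/C)/k = ln(1.36/0.324)/0.055 = 1.434/0.055 = 26.08 d.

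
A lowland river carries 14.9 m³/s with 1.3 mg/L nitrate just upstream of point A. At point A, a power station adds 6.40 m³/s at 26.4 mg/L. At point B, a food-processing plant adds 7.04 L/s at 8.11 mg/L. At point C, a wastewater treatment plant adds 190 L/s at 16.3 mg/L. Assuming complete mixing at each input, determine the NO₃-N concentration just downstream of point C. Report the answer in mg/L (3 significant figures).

After input A: C = (14.9·1.3 + 6.4·26.4) / 21.3 = 8.842 mg/L.
7.04 L/s = 0.00704 m³/s.
After input B: C = (21.3·8.842 + 0.00704·8.11) / 21.31 = 8.842 mg/L.
190 L/s = 0.19 m³/s.
After input C: C = (21.31·8.842 + 0.19·16.3) / 21.5 = 8.907 mg/L.

8.91 mg/L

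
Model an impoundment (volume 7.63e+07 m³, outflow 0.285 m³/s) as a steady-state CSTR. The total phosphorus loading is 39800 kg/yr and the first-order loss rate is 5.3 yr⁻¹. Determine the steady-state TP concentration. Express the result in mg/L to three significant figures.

0.0963 mg/L

Outflow Q = 0.285 m³/s × 3.156e+07 s/yr = 8.994e+06 m³/yr.
Steady-state CSTR mass balance: W = Q·C + k·V·C, so C = W/(Q + kV).
Q + kV = 8.994e+06 + 5.3·7.63e+07 = 4.134e+08 m³/yr.
C = 39800/4.134e+08 = 9.628e-05 kg/m³ = 0.09628 mg/L.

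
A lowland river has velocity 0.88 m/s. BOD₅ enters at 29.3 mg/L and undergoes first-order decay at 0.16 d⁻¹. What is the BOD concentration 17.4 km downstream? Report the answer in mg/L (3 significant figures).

28.2 mg/L

Travel time t = 17.4 km / 0.88 m/s = 1.74e+04/0.88 = 1.977e+04 s = 0.2289 d.
First-order decay: C = 29.3·exp(−0.16·0.2289) = 29.3·0.964 = 28.25 mg/L.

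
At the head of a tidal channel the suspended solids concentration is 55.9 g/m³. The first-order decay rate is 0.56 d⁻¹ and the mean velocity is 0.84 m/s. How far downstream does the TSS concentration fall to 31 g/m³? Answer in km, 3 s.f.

From C = C₀·e^(−kt), t = ln(C₀/C)/k = ln(55.9/31)/0.56 = 0.5896/0.56 = 1.053 d.
Distance = v·t = 0.84 m/s × 9.096e+04 s = 7.641e+04 m = 76.41 km.

76.4 km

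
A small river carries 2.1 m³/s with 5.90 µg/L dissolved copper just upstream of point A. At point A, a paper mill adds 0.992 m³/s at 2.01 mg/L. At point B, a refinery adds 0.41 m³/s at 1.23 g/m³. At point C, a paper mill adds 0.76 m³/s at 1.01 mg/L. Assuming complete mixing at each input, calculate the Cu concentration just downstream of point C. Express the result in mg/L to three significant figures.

0.769 mg/L

5.90 µg/L = 0.0059 mg/L.
After input A: C = (2.1·0.0059 + 0.992·2.01) / 3.092 = 0.6489 mg/L.
After input B: C = (3.092·0.6489 + 0.41·1.23) / 3.502 = 0.7169 mg/L.
After input C: C = (3.502·0.7169 + 0.76·1.01) / 4.262 = 0.7692 mg/L.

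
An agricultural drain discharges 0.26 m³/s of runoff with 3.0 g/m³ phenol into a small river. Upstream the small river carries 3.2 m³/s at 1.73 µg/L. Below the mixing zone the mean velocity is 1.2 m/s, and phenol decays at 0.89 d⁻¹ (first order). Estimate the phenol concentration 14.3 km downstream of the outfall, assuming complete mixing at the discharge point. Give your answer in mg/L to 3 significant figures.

0.201 mg/L

1.73 µg/L = 0.00173 mg/L.
After complete mixing, C₀ = (0.26·3 + 3.2·0.00173) / 3.46 = 0.227 mg/L.
Travel time t = 1.43e+04 m / 1.2 m/s = 1.192e+04 s = 0.1379 d.
C = 0.227·exp(−0.89·0.1379) = 0.227·0.8845 = 0.2008 mg/L.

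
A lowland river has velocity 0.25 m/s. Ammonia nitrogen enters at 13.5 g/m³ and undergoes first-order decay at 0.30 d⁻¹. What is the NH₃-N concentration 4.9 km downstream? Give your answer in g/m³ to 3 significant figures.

12.6 g/m³

Travel time t = 4.9 km / 0.25 m/s = 4900/0.25 = 1.96e+04 s = 0.2269 d.
First-order decay: C = 13.5·exp(−0.30·0.2269) = 13.5·0.9342 = 12.61 g/m³.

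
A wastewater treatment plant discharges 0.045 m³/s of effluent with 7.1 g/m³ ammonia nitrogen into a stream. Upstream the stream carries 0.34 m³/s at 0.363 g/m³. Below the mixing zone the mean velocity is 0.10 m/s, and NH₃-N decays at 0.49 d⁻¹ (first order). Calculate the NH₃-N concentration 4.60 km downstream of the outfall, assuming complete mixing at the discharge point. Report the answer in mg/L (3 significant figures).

0.886 mg/L

After complete mixing, C₀ = (0.045·7.1 + 0.34·0.363) / 0.385 = 1.15 mg/L.
Travel time t = 4600 m / 0.10 m/s = 4.6e+04 s = 0.5324 d.
C = 1.15·exp(−0.49·0.5324) = 1.15·0.7704 = 0.8863 mg/L.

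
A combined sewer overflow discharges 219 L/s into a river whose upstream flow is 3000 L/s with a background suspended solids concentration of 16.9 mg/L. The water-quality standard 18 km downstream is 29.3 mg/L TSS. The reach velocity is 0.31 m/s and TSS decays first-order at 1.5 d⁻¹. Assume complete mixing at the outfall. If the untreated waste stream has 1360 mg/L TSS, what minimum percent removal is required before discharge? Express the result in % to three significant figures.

219 L/s = 0.219 m³/s.
3000 L/s = 3 m³/s.
Travel time to the compliance point: t = 1.8e+04/0.31 = 5.806e+04 s = 0.672 d; decay factor exp(−1.5·0.672) = 0.3649.
So the concentration just after mixing may be at most 29.3/0.3649 = 80.29 mg/L.
Mass balance: 80.29·3.219 = 0.219·Cₑ + 3·16.9.
Cₑ = (258.5 − 50.7) / 0.219 = 948.7 mg/L.
Required removal = 1 − 948.7/1360 = 30.25 %.

30.2 %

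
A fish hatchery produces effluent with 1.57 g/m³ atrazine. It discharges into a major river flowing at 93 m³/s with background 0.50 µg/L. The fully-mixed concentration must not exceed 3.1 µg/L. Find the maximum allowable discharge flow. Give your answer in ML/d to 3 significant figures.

0.50 µg/L = 0.0005 mg/L.
3.1 µg/L = 0.0031 mg/L.
Mass balance at complete mixing: C_std·(Q_w + Q_r) = Q_w·C_e + Q_r·C_b.
Rearranging, Q_w = Q_r·(C_std − C_b)/(C_e − C_std) = 93·(0.0031 − 0.0005) / (1.57 − 0.0031) = 0.1543 m³/s.
= 13.33 ML/d.

13.3 ML/d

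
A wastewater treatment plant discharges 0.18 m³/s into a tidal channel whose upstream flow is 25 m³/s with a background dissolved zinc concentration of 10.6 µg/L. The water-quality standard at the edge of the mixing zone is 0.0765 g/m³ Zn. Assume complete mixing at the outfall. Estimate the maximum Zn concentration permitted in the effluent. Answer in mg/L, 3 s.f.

9.23 mg/L

10.6 µg/L = 0.0106 mg/L.
Mass balance: 0.0765·25.18 = 0.18·Cₑ + 25·0.0106.
Cₑ = (1.926 − 0.265) / 0.18 = 9.229 mg/L.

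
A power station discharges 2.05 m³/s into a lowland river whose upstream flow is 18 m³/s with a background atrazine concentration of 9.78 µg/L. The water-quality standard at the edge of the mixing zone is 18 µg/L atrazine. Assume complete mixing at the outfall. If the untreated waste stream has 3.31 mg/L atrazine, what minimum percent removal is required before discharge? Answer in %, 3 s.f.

97.3 %

9.78 µg/L = 0.00978 mg/L.
18 µg/L = 0.018 mg/L.
Mass balance: 0.018·20.05 = 2.05·Cₑ + 18·0.00978.
Cₑ = (0.3609 − 0.176) / 2.05 = 0.09018 mg/L.
Required removal = 1 − 0.09018/3.31 = 97.28 %.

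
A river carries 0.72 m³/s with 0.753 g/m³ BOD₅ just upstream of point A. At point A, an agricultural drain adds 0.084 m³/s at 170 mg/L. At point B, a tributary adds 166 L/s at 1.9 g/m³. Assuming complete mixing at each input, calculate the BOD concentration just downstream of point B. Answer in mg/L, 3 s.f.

After input A: C = (0.72·0.753 + 0.084·170) / 0.804 = 18.44 mg/L.
166 L/s = 0.166 m³/s.
After input B: C = (0.804·18.44 + 0.166·1.9) / 0.97 = 15.61 mg/L.

15.6 mg/L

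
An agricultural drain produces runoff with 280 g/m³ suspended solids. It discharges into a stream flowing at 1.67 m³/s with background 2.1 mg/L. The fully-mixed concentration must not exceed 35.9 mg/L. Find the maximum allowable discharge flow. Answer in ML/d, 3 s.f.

20.0 ML/d

Mass balance at complete mixing: C_std·(Q_w + Q_r) = Q_w·C_e + Q_r·C_b.
Rearranging, Q_w = Q_r·(C_std − C_b)/(C_e − C_std) = 1.67·(35.9 − 2.1) / (280 − 35.9) = 0.2312 m³/s.
= 19.98 ML/d.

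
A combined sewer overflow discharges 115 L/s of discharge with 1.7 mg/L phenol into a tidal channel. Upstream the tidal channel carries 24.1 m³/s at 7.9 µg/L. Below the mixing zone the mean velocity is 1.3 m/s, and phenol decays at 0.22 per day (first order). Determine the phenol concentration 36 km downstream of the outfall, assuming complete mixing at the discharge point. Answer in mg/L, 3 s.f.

0.0149 mg/L

115 L/s = 0.115 m³/s.
7.9 µg/L = 0.0079 mg/L.
After complete mixing, C₀ = (0.115·1.7 + 24.1·0.0079) / 24.21 = 0.01594 mg/L.
Travel time t = 3.6e+04 m / 1.3 m/s = 2.769e+04 s = 0.3205 d.
C = 0.01594·exp(−0.22·0.3205) = 0.01594·0.9319 = 0.01485 mg/L.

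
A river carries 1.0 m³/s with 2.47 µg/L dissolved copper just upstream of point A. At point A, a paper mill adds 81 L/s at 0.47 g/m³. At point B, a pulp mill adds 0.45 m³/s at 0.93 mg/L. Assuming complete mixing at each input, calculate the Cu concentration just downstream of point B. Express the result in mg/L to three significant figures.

2.47 µg/L = 0.00247 mg/L.
81 L/s = 0.081 m³/s.
After input A: C = (1·0.00247 + 0.081·0.47) / 1.081 = 0.0375 mg/L.
After input B: C = (1.081·0.0375 + 0.45·0.93) / 1.531 = 0.2998 mg/L.

0.300 mg/L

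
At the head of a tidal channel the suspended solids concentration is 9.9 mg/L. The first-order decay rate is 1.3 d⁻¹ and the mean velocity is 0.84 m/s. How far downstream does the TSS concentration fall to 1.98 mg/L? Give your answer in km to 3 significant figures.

From C = C₀·e^(−kt), t = ln(C₀/C)/k = ln(9.9/1.98)/1.3 = 1.609/1.3 = 1.238 d.
Distance = v·t = 0.84 m/s × 1.07e+05 s = 8.985e+04 m = 89.85 km.

89.9 km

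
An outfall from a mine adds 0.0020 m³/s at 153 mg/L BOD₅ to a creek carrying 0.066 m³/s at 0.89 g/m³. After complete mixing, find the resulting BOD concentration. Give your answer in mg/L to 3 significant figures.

5.36 mg/L

Conservation of mass across the mixing zone: C = (0.002·153 + 0.066·0.89) / (0.002 + 0.066) = 0.3647/0.068 = 5.364 mg/L.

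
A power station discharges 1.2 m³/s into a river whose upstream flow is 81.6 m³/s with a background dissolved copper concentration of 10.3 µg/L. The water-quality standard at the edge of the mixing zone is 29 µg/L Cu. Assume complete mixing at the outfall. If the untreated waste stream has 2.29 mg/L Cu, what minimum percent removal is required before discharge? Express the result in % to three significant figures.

43.2 %

10.3 µg/L = 0.0103 mg/L.
29 µg/L = 0.029 mg/L.
Mass balance: 0.029·82.8 = 1.2·Cₑ + 81.6·0.0103.
Cₑ = (2.401 − 0.8405) / 1.2 = 1.301 mg/L.
Required removal = 1 − 1.301/2.29 = 43.21 %.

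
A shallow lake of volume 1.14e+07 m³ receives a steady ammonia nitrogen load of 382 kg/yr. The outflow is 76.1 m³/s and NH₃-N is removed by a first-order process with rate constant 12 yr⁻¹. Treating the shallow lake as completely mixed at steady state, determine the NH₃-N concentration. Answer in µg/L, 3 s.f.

0.150 µg/L

Outflow Q = 76.1 m³/s × 3.156e+07 s/yr = 2.402e+09 m³/yr.
Steady-state CSTR mass balance: W = Q·C + k·V·C, so C = W/(Q + kV).
Q + kV = 2.402e+09 + 12·1.14e+07 = 2.538e+09 m³/yr.
C = 382/2.538e+09 = 1.505e-07 kg/m³ = 0.0001505 mg/L = 0.1505 µg/L.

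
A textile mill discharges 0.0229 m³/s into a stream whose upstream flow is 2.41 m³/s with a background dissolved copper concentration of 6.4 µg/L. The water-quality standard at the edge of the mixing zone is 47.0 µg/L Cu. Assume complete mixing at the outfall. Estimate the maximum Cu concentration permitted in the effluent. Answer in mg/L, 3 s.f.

6.4 µg/L = 0.0064 mg/L.
47.0 µg/L = 0.047 mg/L.
Mass balance: 0.047·2.433 = 0.0229·Cₑ + 2.41·0.0064.
Cₑ = (0.1143 − 0.01542) / 0.0229 = 4.32 mg/L.

4.32 mg/L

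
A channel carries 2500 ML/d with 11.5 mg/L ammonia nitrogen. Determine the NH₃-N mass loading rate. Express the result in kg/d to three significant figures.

2500 ML/d = 28.94 m³/s.
Mass flux = Q·C = 28.94 m³/s × 11.5 g/m³ = 332.8 g/s.
= 332.8 g/s × 86.4 = 2.875e+04 kg/d.

28800 kg/d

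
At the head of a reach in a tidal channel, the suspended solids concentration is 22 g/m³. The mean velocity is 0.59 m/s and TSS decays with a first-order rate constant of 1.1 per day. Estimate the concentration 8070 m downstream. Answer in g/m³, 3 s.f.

Travel time t = 8070 m / 0.59 m/s = 8070/0.59 = 1.368e+04 s = 0.1583 d.
First-order decay: C = 22·exp(−1.1·0.1583) = 22·0.8402 = 18.48 g/m³.

18.5 g/m³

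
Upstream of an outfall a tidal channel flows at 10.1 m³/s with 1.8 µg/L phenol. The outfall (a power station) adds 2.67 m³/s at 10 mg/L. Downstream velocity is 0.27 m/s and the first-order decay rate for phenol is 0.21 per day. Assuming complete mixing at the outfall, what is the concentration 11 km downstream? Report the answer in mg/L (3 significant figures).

1.90 mg/L

1.8 µg/L = 0.0018 mg/L.
After complete mixing, C₀ = (2.67·10 + 10.1·0.0018) / 12.77 = 2.092 mg/L.
Travel time t = 1.1e+04 m / 0.27 m/s = 4.074e+04 s = 0.4715 d.
C = 2.092·exp(−0.21·0.4715) = 2.092·0.9057 = 1.895 mg/L.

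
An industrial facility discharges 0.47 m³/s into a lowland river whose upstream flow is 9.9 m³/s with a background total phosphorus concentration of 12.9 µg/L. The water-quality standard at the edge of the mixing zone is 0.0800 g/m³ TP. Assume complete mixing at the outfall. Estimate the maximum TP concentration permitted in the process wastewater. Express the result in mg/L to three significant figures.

12.9 µg/L = 0.0129 mg/L.
Mass balance: 0.08·10.37 = 0.47·Cₑ + 9.9·0.0129.
Cₑ = (0.8296 − 0.1277) / 0.47 = 1.493 mg/L.

1.49 mg/L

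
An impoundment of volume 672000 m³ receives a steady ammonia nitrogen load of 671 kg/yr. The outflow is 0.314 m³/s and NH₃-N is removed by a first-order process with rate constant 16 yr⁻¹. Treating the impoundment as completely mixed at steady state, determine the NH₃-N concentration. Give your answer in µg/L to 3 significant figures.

32.5 µg/L

Outflow Q = 0.314 m³/s × 3.156e+07 s/yr = 9.909e+06 m³/yr.
Steady-state CSTR mass balance: W = Q·C + k·V·C, so C = W/(Q + kV).
Q + kV = 9.909e+06 + 16·672000 = 2.066e+07 m³/yr.
C = 671/2.066e+07 = 3.248e-05 kg/m³ = 0.03248 mg/L = 32.48 µg/L.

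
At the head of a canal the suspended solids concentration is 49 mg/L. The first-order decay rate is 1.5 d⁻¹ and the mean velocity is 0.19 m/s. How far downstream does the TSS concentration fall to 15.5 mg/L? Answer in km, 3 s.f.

12.6 km

From C = C₀·e^(−kt), t = ln(C₀/C)/k = ln(49/15.5)/1.5 = 1.151/1.5 = 0.7673 d.
Distance = v·t = 0.19 m/s × 6.63e+04 s = 1.26e+04 m = 12.6 km.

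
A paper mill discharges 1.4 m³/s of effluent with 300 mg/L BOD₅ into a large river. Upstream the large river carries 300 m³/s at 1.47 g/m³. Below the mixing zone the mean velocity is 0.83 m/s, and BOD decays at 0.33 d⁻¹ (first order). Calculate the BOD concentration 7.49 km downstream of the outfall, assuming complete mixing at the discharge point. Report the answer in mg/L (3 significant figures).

After complete mixing, C₀ = (1.4·300 + 300·1.47) / 301.4 = 2.857 mg/L.
Travel time t = 7490 m / 0.83 m/s = 9024 s = 0.1044 d.
C = 2.857·exp(−0.33·0.1044) = 2.857·0.9661 = 2.76 mg/L.

2.76 mg/L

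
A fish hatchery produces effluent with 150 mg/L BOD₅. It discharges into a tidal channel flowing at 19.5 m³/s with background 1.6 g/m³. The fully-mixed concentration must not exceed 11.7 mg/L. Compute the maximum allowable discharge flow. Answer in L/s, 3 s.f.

Mass balance at complete mixing: C_std·(Q_w + Q_r) = Q_w·C_e + Q_r·C_b.
Rearranging, Q_w = Q_r·(C_std − C_b)/(C_e − C_std) = 19.5·(11.7 − 1.6) / (150 − 11.7) = 1.424 m³/s.
= 1424 L/s.

1420 L/s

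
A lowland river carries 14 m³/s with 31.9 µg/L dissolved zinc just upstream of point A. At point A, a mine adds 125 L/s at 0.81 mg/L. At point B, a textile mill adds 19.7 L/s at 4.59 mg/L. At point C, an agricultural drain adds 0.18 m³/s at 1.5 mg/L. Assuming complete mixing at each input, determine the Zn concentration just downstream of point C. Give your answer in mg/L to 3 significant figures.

31.9 µg/L = 0.0319 mg/L.
125 L/s = 0.125 m³/s.
After input A: C = (14·0.0319 + 0.125·0.81) / 14.12 = 0.03879 mg/L.
19.7 L/s = 0.0197 m³/s.
After input B: C = (14.12·0.03879 + 0.0197·4.59) / 14.14 = 0.04512 mg/L.
After input C: C = (14.14·0.04512 + 0.18·1.5) / 14.32 = 0.06341 mg/L.

0.0634 mg/L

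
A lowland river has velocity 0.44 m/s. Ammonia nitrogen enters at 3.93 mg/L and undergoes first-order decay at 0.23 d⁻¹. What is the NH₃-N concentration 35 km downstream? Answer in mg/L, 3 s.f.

3.18 mg/L

Travel time t = 35 km / 0.44 m/s = 3.5e+04/0.44 = 7.955e+04 s = 0.9207 d.
First-order decay: C = 3.93·exp(−0.23·0.9207) = 3.93·0.8092 = 3.18 mg/L.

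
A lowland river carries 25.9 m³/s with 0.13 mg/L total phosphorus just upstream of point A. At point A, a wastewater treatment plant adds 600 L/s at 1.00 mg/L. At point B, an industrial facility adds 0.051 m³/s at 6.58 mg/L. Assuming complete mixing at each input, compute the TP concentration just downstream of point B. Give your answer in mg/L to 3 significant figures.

600 L/s = 0.6 m³/s.
After input A: C = (25.9·0.13 + 0.6·1) / 26.5 = 0.1497 mg/L.
After input B: C = (26.5·0.1497 + 0.051·6.58) / 26.55 = 0.162 mg/L.

0.162 mg/L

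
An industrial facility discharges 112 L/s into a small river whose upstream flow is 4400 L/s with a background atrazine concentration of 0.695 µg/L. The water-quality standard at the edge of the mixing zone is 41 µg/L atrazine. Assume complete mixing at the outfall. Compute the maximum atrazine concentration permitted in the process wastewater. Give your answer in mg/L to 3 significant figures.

1.62 mg/L

112 L/s = 0.112 m³/s.
4400 L/s = 4.4 m³/s.
0.695 µg/L = 0.000695 mg/L.
41 µg/L = 0.041 mg/L.
Mass balance: 0.041·4.512 = 0.112·Cₑ + 4.4·0.000695.
Cₑ = (0.185 − 0.003058) / 0.112 = 1.624 mg/L.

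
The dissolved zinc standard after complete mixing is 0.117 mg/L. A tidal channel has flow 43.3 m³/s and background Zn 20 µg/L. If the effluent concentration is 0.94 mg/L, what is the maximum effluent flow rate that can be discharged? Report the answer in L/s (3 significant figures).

20 µg/L = 0.02 mg/L.
Mass balance at complete mixing: C_std·(Q_w + Q_r) = Q_w·C_e + Q_r·C_b.
Rearranging, Q_w = Q_r·(C_std − C_b)/(C_e − C_std) = 43.3·(0.117 − 0.02) / (0.94 − 0.117) = 5.103 m³/s.
= 5103 L/s.

5100 L/s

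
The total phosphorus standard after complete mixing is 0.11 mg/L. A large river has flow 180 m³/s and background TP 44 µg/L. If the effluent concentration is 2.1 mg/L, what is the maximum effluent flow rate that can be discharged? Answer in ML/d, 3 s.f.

516 ML/d

44 µg/L = 0.044 mg/L.
Mass balance at complete mixing: C_std·(Q_w + Q_r) = Q_w·C_e + Q_r·C_b.
Rearranging, Q_w = Q_r·(C_std − C_b)/(C_e − C_std) = 180·(0.11 − 0.044) / (2.1 − 0.11) = 5.97 m³/s.
= 515.8 ML/d.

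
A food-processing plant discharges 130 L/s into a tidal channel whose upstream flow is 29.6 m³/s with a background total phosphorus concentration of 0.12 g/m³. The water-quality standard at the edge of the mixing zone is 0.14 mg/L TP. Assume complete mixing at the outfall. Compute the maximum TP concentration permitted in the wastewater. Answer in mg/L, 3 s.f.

130 L/s = 0.13 m³/s.
Mass balance: 0.14·29.73 = 0.13·Cₑ + 29.6·0.12.
Cₑ = (4.162 − 3.552) / 0.13 = 4.694 mg/L.

4.69 mg/L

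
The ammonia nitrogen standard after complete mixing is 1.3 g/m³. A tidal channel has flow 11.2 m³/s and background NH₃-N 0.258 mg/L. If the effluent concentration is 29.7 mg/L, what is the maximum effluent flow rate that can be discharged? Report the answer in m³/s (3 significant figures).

Mass balance at complete mixing: C_std·(Q_w + Q_r) = Q_w·C_e + Q_r·C_b.
Rearranging, Q_w = Q_r·(C_std − C_b)/(C_e − C_std) = 11.2·(1.3 − 0.258) / (29.7 − 1.3) = 0.4109 m³/s.

0.411 m³/s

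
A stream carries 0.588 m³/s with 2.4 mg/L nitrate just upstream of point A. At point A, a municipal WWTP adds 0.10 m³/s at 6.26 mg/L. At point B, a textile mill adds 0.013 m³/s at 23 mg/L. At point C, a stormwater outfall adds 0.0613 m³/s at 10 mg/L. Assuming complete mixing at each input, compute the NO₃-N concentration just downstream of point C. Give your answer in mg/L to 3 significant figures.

After input A: C = (0.588·2.4 + 0.1·6.26) / 0.688 = 2.961 mg/L.
After input B: C = (0.688·2.961 + 0.013·23) / 0.701 = 3.333 mg/L.
After input C: C = (0.701·3.333 + 0.0613·10) / 0.7623 = 3.869 mg/L.

3.87 mg/L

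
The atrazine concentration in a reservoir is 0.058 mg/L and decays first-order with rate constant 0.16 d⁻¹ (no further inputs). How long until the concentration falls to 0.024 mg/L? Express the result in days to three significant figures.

t = ln(C₀/C)/k = ln(0.058/0.024)/0.16 = 0.8824/0.16 = 5.515 d.

5.51 d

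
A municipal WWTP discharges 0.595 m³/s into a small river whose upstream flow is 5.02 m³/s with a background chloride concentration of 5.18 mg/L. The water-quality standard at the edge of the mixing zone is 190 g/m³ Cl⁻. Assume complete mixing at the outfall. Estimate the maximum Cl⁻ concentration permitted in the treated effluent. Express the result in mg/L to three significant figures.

1750 mg/L

Mass balance: 190·5.615 = 0.595·Cₑ + 5.02·5.18.
Cₑ = (1067 − 26) / 0.595 = 1749 mg/L.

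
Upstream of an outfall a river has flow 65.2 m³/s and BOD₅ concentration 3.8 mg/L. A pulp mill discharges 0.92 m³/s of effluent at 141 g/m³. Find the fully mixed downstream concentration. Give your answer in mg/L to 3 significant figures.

5.71 mg/L

Flow-weighted mixing gives C = (0.92·141 + 65.2·3.8) / (0.92 + 65.2) = 377.5/66.12 = 5.709 mg/L.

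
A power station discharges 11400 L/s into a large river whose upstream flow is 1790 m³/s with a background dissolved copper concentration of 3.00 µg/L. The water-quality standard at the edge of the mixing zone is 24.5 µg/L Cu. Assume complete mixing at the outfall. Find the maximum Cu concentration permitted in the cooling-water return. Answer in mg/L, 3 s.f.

11400 L/s = 11.4 m³/s.
3.00 µg/L = 0.003 mg/L.
24.5 µg/L = 0.0245 mg/L.
Mass balance: 0.0245·1801 = 11.4·Cₑ + 1790·0.003.
Cₑ = (44.13 − 5.37) / 11.4 = 3.4 mg/L.

3.40 mg/L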